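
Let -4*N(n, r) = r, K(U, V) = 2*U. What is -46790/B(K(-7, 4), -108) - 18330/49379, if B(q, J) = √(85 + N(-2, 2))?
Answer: -18330/49379 - 46790*√2/13 ≈ -5090.5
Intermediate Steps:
N(n, r) = -r/4
B(q, J) = 13*√2/2 (B(q, J) = √(85 - ¼*2) = √(85 - ½) = √(169/2) = 13*√2/2)
-46790/B(K(-7, 4), -108) - 18330/49379 = -46790*√2/13 - 18330/49379 = -18330/49379 - 46790*√2/13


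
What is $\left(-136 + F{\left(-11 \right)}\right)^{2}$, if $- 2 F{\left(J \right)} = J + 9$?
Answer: $18225$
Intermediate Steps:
$F{\left(J \right)} = - \frac{9}{2} - \frac{J}{2}$ ($F{\left(J \right)} = - \frac{J + 9}{2} = - \frac{9 + J}{2} = - \frac{9}{2} - \frac{J}{2}$)
$\left(-136 + F{\left(-11 \right)}\right)^{2} = \left(-136 - -1\right)^{2} = \left(-136 + \left(- \frac{9}{2} + \frac{11}{2}\right)\right)^{2} = \left(-136 + 1\right)^{2} = \left(-135\right)^{2} = 18225$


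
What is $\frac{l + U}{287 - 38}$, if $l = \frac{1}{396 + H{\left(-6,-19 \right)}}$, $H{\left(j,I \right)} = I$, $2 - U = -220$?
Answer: $\frac{83695}{93873} \approx 0.89158$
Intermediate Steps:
$U = 222$ ($U = 2 - -220 = 2 + 220 = 222$)
$l = \frac{1}{377}$ ($l = \frac{1}{396 - 19} = \frac{1}{377} \approx 0.0026525$)
$\frac{l + U}{287 - 38} = \frac{\frac{1}{377} + 222}{287 - 38} = \frac{83695}{377 \left(287 - 38\right)} = \frac{83695}{377 \cdot 249} = \frac{83695}{377} \cdot \frac{1}{249} = \frac{83695}{93873}$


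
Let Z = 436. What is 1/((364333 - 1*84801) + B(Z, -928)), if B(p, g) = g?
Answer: 1/278604 ≈ 3.5893e-6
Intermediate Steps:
1/((364333 - 1*84801) + B(Z, -928)) = 1/((364333 - 1*84801) - 928) = 1/((364333 - 84801) - 928) = 1/(279532 - 928) = 1/278604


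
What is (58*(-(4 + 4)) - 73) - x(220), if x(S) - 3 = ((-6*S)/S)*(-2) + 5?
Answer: -557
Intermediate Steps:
x(S) = 20 (x(S) = 3 + (((-6*S)/S)*(-2) + 5) = 3 + (-6*(-2) + 5) = 3 + (12 + 5) = 3 + 17 = 20)
(58*(-(4 + 4)) - 73) - x(220) = (58*(-(4 + 4)) - 73) - 1*20 = (58*(-1*8) - 73) - 20 = (58*(-8) - 73) - 20 = (-464 - 73) - 20 = -537 - 20 = -557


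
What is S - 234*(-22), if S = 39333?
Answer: 44481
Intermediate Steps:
S - 234*(-22) = 39333 - 234*(-22) = 39333 - 1*(-5148) = 39333 + 5148 = 44481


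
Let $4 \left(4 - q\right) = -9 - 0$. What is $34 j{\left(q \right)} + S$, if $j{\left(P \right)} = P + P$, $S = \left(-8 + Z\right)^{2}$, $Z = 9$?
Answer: $426$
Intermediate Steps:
$q = \frac{25}{4}$ ($q = 4 - \frac{-9 - 0}{4} = 4 - \frac{-9 + 0}{4} = 4 - - \frac{9}{4} = 4 + \frac{9}{4} = \frac{25}{4} \approx 6.25$)
$S = 1$ ($S = \left(-8 + 9\right)^{2} = 1^{2} = 1$)
$j{\left(P \right)} = 2 P$
$34 j{\left(q \right)} + S = 34 \cdot 2 \cdot \frac{25}{4} + 1 = 34 \cdot \frac{25}{2} + 1 = 425 + 1 = 426$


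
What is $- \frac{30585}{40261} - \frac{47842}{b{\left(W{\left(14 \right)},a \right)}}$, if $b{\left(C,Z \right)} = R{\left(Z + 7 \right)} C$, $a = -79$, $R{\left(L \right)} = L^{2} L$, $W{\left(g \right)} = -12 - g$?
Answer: $- \frac{11489873417}{15027337728} \approx -0.7646$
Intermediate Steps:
$R{\left(L \right)} = L^{3}$
$b{\left(C,Z \right)} = C \left(7 + Z\right)^{3}$ ($b{\left(C,Z \right)} = \left(Z + 7\right)^{3} C = \left(7 + Z\right)^{3} C = C \left(7 + Z\right)^{3}$)
$- \frac{30585}{40261} - \frac{47842}{b{\left(W{\left(14 \right)},a \right)}} = - \frac{30585}{40261} - \frac{47842}{\left(-12 - 14\right) \left(7 - 79\right)^{3}} = \left(-30585\right) \frac{1}{40261} - \frac{47842}{\left(-12 - 14\right) \left(-72\right)^{3}} = - \frac{30585}{40261} - \frac{47842}{\left(-26\right) \left(-373248\right)} = - \frac{30585}{40261} - \frac{47842}{9704448} = - \frac{30585}{40261} - \frac{23921}{4852224} = - \frac{11489873417}{15027337728}$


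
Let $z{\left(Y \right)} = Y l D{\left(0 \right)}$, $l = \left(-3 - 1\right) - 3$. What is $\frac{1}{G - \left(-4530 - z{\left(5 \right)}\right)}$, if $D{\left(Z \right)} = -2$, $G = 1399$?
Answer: $\frac{1}{5999} \approx 0.00016669$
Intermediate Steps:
$l = -7$ ($l = -4 - 3 = -7$)
$z{\left(Y \right)} = 14 Y$ ($z{\left(Y \right)} = Y \left(\left(-7\right) \left(-2\right)\right) = Y 14 = 14 Y$)
$\frac{1}{G - \left(-4530 - z{\left(5 \right)}\right)} = \frac{1}{1399 - \left(-4530 - 14 \cdot 5\right)} = \frac{1}{1399 - \left(-4530 - 70\right)} = \frac{1}{1399 - -4600} = \frac{1}{1399 + 4600} = \frac{1}{5999}$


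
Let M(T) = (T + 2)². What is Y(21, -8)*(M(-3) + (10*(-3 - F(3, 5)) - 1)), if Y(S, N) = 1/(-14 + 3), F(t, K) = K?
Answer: 80/11 ≈ 7.2727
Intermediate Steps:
M(T) = (2 + T)²
Y(S, N) = -1/11 (Y(S, N) = 1/(-11) = -1/11)
Y(21, -8)*(M(-3) + (10*(-3 - F(3, 5)) - 1)) = -((2 - 3)² + (10*(-3 - 1*5) - 1))/11 = -((-1)² + (10*(-3 - 5) - 1))/11 = -(1 + (10*(-8) - 1))/11 = -(1 + (-80 - 1))/11 = -(1 - 81)/11 = -1/11*(-80) = 80/11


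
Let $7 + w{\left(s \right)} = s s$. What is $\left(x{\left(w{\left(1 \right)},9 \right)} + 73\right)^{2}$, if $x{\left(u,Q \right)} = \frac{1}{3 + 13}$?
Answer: $\frac{1366561}{256} \approx 5338.1$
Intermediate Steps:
$w{\left(s \right)} = -7 + s^{2}$ ($w{\left(s \right)} = -7 + s s = -7 + s^{2}$)
$x{\left(u,Q \right)} = \frac{1}{16}$
$\left(x{\left(w{\left(1 \right)},9 \right)} + 73\right)^{2} = \left(\frac{1}{16} + 73\right)^{2} = \left(\frac{1169}{16}\right)^{2} = \frac{1366561}{256}$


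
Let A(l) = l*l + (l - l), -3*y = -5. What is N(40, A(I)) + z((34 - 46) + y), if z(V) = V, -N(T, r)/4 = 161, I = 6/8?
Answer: -1963/3 ≈ -654.33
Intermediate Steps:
y = 5/3 (y = -1/3*(-5) = 5/3 ≈ 1.6667)
I = 3/4 (I = 6*(1/8) = 3/4 ≈ 0.75000)
A(l) = l**2 (A(l) = l**2 + 0 = l**2)
N(T, r) = -644 (N(T, r) = -4*161 = -644)
N(40, A(I)) + z((34 - 46) + y) = -644 + ((34 - 46) + 5/3) = -644 + (-12 + 5/3) = -644 - 31/3 = -1963/3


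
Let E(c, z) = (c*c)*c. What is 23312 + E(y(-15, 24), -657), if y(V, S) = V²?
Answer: 11413937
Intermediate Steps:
E(c, z) = c³ (E(c, z) = c²*c = c³)
23312 + E(y(-15, 24), -657) = 23312 + ((-15)²)³ = 23312 + 225³ = 23312 + 11390625 = 11413937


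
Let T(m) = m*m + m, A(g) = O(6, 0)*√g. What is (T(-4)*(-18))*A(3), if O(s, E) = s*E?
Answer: 0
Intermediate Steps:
O(s, E) = E*s
A(g) = 0 (A(g) = (0*6)*√g = 0*√g = 0)
T(m) = m + m² (T(m) = m² + m = m + m²)
(T(-4)*(-18))*A(3) = (-4*(1 - 4)*(-18))*0 = (-4*(-3)*(-18))*0 = (12*(-18))*0 = -216*0 = 0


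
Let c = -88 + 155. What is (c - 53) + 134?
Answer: 148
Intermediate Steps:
c = 67
(c - 53) + 134 = (67 - 53) + 134 = 14 + 134 = 148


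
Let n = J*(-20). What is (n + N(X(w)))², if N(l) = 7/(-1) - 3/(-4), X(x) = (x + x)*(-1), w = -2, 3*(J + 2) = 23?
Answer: 2059225/144 ≈ 14300.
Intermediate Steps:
J = 17/3 (J = -2 + (⅓)*23 = -2 + 23/3 = 17/3 ≈ 5.6667)
X(x) = -2*x (X(x) = (2*x)*(-1) = -2*x)
n = -340/3 (n = (17/3)*(-20) = -340/3 ≈ -113.33)
N(l) = -25/4 (N(l) = 7*(-1) - 3*(-¼) = -7 + ¾ = -25/4)
(n + N(X(w)))² = (-340/3 - 25/4)² = (-1435/12)² = 2059225/144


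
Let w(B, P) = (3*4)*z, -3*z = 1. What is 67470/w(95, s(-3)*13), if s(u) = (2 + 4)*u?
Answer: -33735/2 ≈ -16868.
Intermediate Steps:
z = -⅓ (z = -⅓*1 = -⅓ ≈ -0.33333)
s(u) = 6*u
w(B, P) = -4 (w(B, P) = (3*4)*(-⅓) = 12*(-⅓) = -4)
67470/w(95, s(-3)*13) = 67470/(-4) = 67470*(-¼) = -33735/2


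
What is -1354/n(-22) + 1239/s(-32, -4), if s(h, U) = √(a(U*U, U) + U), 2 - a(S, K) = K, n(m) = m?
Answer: 677/11 + 1239*√2/2 ≈ 937.65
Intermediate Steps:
a(S, K) = 2 - K
s(h, U) = √2 (s(h, U) = √((2 - U) + U) = √2)
-1354/n(-22) + 1239/s(-32, -4) = -1354/(-22) + 1239/(√2) = -1354*(-1/22) + 1239*(√2/2) = 677/11 + 1239*√2/2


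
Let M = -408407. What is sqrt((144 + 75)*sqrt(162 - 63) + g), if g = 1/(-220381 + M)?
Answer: sqrt(-157197 + 64940236814052*sqrt(11))/314394 ≈ 46.680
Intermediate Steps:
g = -1/628788 (g = 1/(-220381 - 408407) = 1/(-628788) = -1/628788 ≈ -1.5904e-6)
sqrt((144 + 75)*sqrt(162 - 63) + g) = sqrt((144 + 75)*sqrt(162 - 63) - 1/628788) = sqrt(219*sqrt(99) - 1/628788) = sqrt(219*(3*sqrt(11)) - 1/628788) = sqrt(657*sqrt(11) - 1/628788) = sqrt(-1/628788 + 657*sqrt(11))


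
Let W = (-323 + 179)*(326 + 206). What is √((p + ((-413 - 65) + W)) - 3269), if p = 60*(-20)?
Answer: I*√81555 ≈ 285.58*I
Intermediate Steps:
W = -76608 (W = -144*532 = -76608)
p = -1200
√((p + ((-413 - 65) + W)) - 3269) = √((-1200 + ((-413 - 65) - 76608)) - 3269) = √((-1200 + (-478 - 76608)) - 3269) = √((-1200 - 77086) - 3269) = √(-78286 - 3269) = √(-81555) = I*√81555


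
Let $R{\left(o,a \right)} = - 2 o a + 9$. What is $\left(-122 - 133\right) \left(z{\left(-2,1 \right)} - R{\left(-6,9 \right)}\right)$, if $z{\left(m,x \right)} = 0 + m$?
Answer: $30345$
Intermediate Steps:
$z{\left(m,x \right)} = m$
$R{\left(o,a \right)} = 9 - 2 a o$ ($R{\left(o,a \right)} = - 2 a o + 9 = 9 - 2 a o$)
$\left(-122 - 133\right) \left(z{\left(-2,1 \right)} - R{\left(-6,9 \right)}\right) = \left(-122 - 133\right) \left(-2 - \left(9 - 18 \left(-6\right)\right)\right) = - 255 \left(-2 - \left(9 + 108\right)\right) = - 255 \left(-2 - 117\right) = \left(-255\right) \left(-119\right) = 30345$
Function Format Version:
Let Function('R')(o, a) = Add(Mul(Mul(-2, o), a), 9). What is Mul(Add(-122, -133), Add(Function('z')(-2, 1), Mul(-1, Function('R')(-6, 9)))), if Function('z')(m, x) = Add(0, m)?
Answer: 30345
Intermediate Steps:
Function('z')(m, x) = m
Function('R')(o, a) = Add(9, Mul(-2, a, o)) (Function('R')(o, a) = Add(Mul(-2, a, o), 9) = Add(9, Mul(-2, a, o)))
Mul(Add(-122, -133), Add(Function('z')(-2, 1), Mul(-1, Function('R')(-6, 9)))) = Mul(Add(-122, -133), Add(-2, Mul(-1, Add(9, Mul(-2, 9, -6))))) = Mul(-255, Add(-2, Mul(-1, Add(9, 108)))) = Mul(-255, Add(-2, Mul(-1, 117))) = Mul(-255, Add(-2, -117)) = Mul(-255, -119) = 30345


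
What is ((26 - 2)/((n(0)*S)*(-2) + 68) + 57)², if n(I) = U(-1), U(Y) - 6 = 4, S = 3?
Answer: 3600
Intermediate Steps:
U(Y) = 10 (U(Y) = 6 + 4 = 10)
n(I) = 10
((26 - 2)/((n(0)*S)*(-2) + 68) + 57)² = ((26 - 2)/((10*3)*(-2) + 68) + 57)² = (24/(30*(-2) + 68) + 57)² = (24/(-60 + 68) + 57)² = (24/8 + 57)² = (24*(⅛) + 57)² = (3 + 57)² = 60² = 3600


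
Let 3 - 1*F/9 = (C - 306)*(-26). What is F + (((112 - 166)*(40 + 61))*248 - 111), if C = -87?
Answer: -1444638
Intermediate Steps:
F = -91935 (F = 27 - 9*(-87 - 306)*(-26) = 27 - (-3537)*(-26) = 27 - 9*10218 = 27 - 91962 = -91935)
F + (((112 - 166)*(40 + 61))*248 - 111) = -91935 + (((112 - 166)*(40 + 61))*248 - 111) = -91935 + (-54*101*248 - 111) = -91935 + (-5454*248 - 111) = -91935 + (-1352592 - 111) = -91935 - 1352703 = -1444638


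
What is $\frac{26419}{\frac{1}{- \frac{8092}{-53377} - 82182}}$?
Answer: $- \frac{115890127570718}{53377} \approx -2.1712 \cdot 10^{9}$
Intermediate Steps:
$\frac{26419}{\frac{1}{- \frac{8092}{-53377} - 82182}} = \frac{26419}{\frac{1}{\left(-8092\right) \left(- \frac{1}{53377}\right) - 82182}} = \frac{26419}{\frac{1}{\frac{8092}{53377} - 82182}} = \frac{26419}{\frac{1}{- \frac{4386620522}{53377}}} = \frac{26419}{- \frac{53377}{4386620522}} = 26419 \left(- \frac{4386620522}{53377}\right) = - \frac{115890127570718}{53377}$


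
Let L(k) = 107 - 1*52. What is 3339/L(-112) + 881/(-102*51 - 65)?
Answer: 17538058/289685 ≈ 60.542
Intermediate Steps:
L(k) = 55 (L(k) = 107 - 52 = 55)
3339/L(-112) + 881/(-102*51 - 65) = 3339/55 + 881/(-102*51 - 65) = 3339*(1/55) + 881/(-5202 - 65) = 3339/55 + 881/(-5267) = 3339/55 + 881*(-1/5267) = 3339/55 - 881/5267 = 17538058/289685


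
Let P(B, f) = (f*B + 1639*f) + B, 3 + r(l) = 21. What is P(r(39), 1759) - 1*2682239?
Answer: 232442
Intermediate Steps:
r(l) = 18 (r(l) = -3 + 21 = 18)
P(B, f) = B + 1639*f + B*f (P(B, f) = (B*f + 1639*f) + B = (1639*f + B*f) + B = B + 1639*f + B*f)
P(r(39), 1759) - 1*2682239 = (18 + 1639*1759 + 18*1759) - 1*2682239 = (18 + 2883001 + 31662) - 2682239 = 2914681 - 2682239 = 232442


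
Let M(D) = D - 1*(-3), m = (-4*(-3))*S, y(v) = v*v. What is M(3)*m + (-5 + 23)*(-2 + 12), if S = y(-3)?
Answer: 828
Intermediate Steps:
y(v) = v**2
S = 9 (S = (-3)**2 = 9)
m = 108 (m = -4*(-3)*9 = 12*9 = 108)
M(D) = 3 + D (M(D) = D + 3 = 3 + D)
M(3)*m + (-5 + 23)*(-2 + 12) = (3 + 3)*108 + (-5 + 23)*(-2 + 12) = 6*108 + 18*10 = 648 + 180 = 828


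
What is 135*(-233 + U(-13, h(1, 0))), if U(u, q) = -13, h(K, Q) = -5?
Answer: -33210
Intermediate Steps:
135*(-233 + U(-13, h(1, 0))) = 135*(-233 - 13) = 135*(-246) = -33210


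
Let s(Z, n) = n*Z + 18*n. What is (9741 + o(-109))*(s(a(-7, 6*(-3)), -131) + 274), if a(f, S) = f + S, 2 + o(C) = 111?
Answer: 11731350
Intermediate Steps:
o(C) = 109 (o(C) = -2 + 111 = 109)
a(f, S) = S + f
s(Z, n) = 18*n + Z*n (s(Z, n) = Z*n + 18*n = 18*n + Z*n)
(9741 + o(-109))*(s(a(-7, 6*(-3)), -131) + 274) = (9741 + 109)*(-131*(18 + (6*(-3) - 7)) + 274) = 9850*(-131*(18 + (-18 - 7)) + 274) = 9850*(-131*(18 - 25) + 274) = 9850*(-131*(-7) + 274) = 9850*(917 + 274) = 9850*1191 = 11731350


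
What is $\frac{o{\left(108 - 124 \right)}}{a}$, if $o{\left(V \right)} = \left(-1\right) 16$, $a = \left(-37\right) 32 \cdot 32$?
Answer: $\frac{1}{2368} \approx 0.0004223$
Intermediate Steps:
$a = -37888$ ($a = \left(-1184\right) 32 = -37888$)
$o{\left(V \right)} = -16$
$\frac{o{\left(108 - 124 \right)}}{a} = - \frac{16}{-37888} = \left(-16\right) \left(- \frac{1}{37888}\right) = \frac{1}{2368}$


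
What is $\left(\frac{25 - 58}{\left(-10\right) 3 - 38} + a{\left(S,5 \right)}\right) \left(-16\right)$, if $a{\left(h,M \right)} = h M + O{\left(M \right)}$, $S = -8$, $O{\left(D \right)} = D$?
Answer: $\frac{9388}{17} \approx 552.24$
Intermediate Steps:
$a{\left(h,M \right)} = M + M h$ ($a{\left(h,M \right)} = h M + M = M h + M = M + M h$)
$\left(\frac{25 - 58}{\left(-10\right) 3 - 38} + a{\left(S,5 \right)}\right) \left(-16\right) = \left(\frac{25 - 58}{\left(-10\right) 3 - 38} + 5 \left(1 - 8\right)\right) \left(-16\right) = \left(- \frac{33}{-30 - 38} + 5 \left(-7\right)\right) \left(-16\right) = \left(- \frac{33}{-68} - 35\right) \left(-16\right) = \left(\left(-33\right) \left(- \frac{1}{68}\right) - 35\right) \left(-16\right) = \left(\frac{33}{68} - 35\right) \left(-16\right) = \left(- \frac{2347}{68}\right) \left(-16\right) = \frac{9388}{17}$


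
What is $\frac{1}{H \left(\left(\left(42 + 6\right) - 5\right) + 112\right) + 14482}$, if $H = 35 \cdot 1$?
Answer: $\frac{1}{19907} \approx 5.0234 \cdot 10^{-5}$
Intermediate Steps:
$H = 35$
$\frac{1}{H \left(\left(\left(42 + 6\right) - 5\right) + 112\right) + 14482} = \frac{1}{35 \left(\left(\left(42 + 6\right) - 5\right) + 112\right) + 14482} = \frac{1}{35 \left(\left(48 - 5\right) + 112\right) + 14482} = \frac{1}{35 \left(43 + 112\right) + 14482} = \frac{1}{35 \cdot 155 + 14482} = \frac{1}{5425 + 14482} = \frac{1}{19907}$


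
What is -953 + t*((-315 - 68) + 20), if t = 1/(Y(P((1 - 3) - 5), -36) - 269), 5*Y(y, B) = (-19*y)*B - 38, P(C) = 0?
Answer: -438728/461 ≈ -951.69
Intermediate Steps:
Y(y, B) = -38/5 - 19*B*y/5 (Y(y, B) = ((-19*y)*B - 38)/5 = (-19*B*y - 38)/5 = (-38 - 19*B*y)/5 = -38/5 - 19*B*y/5)
t = -5/1383 (t = 1/((-38/5 - 19/5*(-36)*0) - 269) = 1/((-38/5 + 0) - 269) = 1/(-38/5 - 269) = 1/(-1383/5) = -5/1383 ≈ -0.0036153)
-953 + t*((-315 - 68) + 20) = -953 - 5*((-315 - 68) + 20)/1383 = -953 - 5*(-383 + 20)/1383 = -953 - 5/1383*(-363) = -953 + 605/461 = -438728/461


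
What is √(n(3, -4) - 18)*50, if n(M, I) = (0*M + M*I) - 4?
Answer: 50*I*√34 ≈ 291.55*I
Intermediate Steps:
n(M, I) = -4 + I*M (n(M, I) = (0 + I*M) - 4 = I*M - 4 = -4 + I*M)
√(n(3, -4) - 18)*50 = √((-4 - 4*3) - 18)*50 = √((-4 - 12) - 18)*50 = √(-16 - 18)*50 = √(-34)*50 = (I*√34)*50 = 50*I*√34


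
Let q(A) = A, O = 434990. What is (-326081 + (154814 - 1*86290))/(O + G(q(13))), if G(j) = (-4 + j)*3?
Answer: -257557/435017 ≈ -0.59206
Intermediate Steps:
G(j) = -12 + 3*j
(-326081 + (154814 - 1*86290))/(O + G(q(13))) = (-326081 + (154814 - 1*86290))/(434990 + (-12 + 3*13)) = (-326081 + (154814 - 86290))/(434990 + (-12 + 39)) = (-326081 + 68524)/(434990 + 27) = -257557/435017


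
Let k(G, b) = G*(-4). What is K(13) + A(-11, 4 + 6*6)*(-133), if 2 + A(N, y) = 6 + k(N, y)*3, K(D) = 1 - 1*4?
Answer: -18091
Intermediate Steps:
k(G, b) = -4*G
K(D) = -3 (K(D) = 1 - 4 = -3)
A(N, y) = 4 - 12*N (A(N, y) = -2 + (6 - 4*N*3) = -2 + (6 - 12*N) = 4 - 12*N)
K(13) + A(-11, 4 + 6*6)*(-133) = -3 + (4 - 12*(-11))*(-133) = -3 + (4 + 132)*(-133) = -3 + 136*(-133) = -3 - 18088 = -18091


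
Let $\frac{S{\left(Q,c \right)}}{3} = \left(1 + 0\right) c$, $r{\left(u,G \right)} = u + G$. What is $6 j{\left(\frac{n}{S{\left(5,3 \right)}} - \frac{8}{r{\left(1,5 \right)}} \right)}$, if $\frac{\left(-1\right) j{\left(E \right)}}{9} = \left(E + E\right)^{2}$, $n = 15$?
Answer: $-24$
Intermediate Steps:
$r{\left(u,G \right)} = G + u$
$S{\left(Q,c \right)} = 3 c$ ($S{\left(Q,c \right)} = 3 \left(1 + 0\right) c = 3 \cdot 1 c = 3 c$)
$j{\left(E \right)} = - 36 E^{2}$ ($j{\left(E \right)} = - 9 \left(E + E\right)^{2} = - 9 \left(2 E\right)^{2} = - 9 \cdot 4 E^{2} = - 36 E^{2}$)
$6 j{\left(\frac{n}{S{\left(5,3 \right)}} - \frac{8}{r{\left(1,5 \right)}} \right)} = 6 \left(- 36 \left(\frac{15}{3 \cdot 3} - \frac{8}{5 + 1}\right)^{2}\right) = 6 \left(- 36 \left(\frac{15}{9} - \frac{8}{6}\right)^{2}\right) = 6 \left(- 36 \left(15 \cdot \frac{1}{9} - \frac{4}{3}\right)^{2}\right) = 6 \left(- 36 \left(\frac{5}{3} - \frac{4}{3}\right)^{2}\right) = 6 \left(- \frac{36}{9}\right) = 6 \left(\left(-36\right) \frac{1}{9}\right) = 6 \left(-4\right) = -24$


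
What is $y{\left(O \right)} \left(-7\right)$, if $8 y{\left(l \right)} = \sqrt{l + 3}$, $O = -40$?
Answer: $- \frac{7 i \sqrt{37}}{8} \approx - 5.3224 i$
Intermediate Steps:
$y{\left(l \right)} = \frac{\sqrt{3 + l}}{8}$ ($y{\left(l \right)} = \frac{\sqrt{l + 3}}{8} = \frac{\sqrt{3 + l}}{8}$)
$y{\left(O \right)} \left(-7\right) = \frac{\sqrt{3 - 40}}{8} \left(-7\right) = \frac{\sqrt{-37}}{8} \left(-7\right) = \frac{i \sqrt{37}}{8} \left(-7\right) = - \frac{7 i \sqrt{37}}{8}$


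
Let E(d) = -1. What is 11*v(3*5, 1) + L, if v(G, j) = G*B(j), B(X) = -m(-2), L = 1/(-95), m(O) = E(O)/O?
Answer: -15677/190 ≈ -82.510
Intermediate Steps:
m(O) = -1/O
L = -1/95 ≈ -0.010526
B(X) = -½ (B(X) = -(-1)/(-2) = -(-1)*(-1)/2 = -1*½ = -½)
v(G, j) = -G/2 (v(G, j) = G*(-½) = -G/2)
11*v(3*5, 1) + L = 11*(-3*5/2) - 1/95 = 11*(-½*15) - 1/95 = 11*(-15/2) - 1/95 = -165/2 - 1/95 = -15677/190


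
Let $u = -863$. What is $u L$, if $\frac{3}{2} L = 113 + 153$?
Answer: $- \frac{459116}{3} \approx -1.5304 \cdot 10^{5}$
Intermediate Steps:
$L = \frac{532}{3}$ ($L = \frac{2 \left(113 + 153\right)}{3} = \frac{2}{3} \cdot 266 = \frac{532}{3} \approx 177.33$)
$u L = \left(-863\right) \frac{532}{3} = - \frac{459116}{3}$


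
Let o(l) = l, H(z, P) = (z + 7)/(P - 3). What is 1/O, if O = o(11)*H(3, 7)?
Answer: 2/55 ≈ 0.036364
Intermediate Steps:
H(z, P) = (7 + z)/(-3 + P)
O = 55/2 (O = 11*((7 + 3)/(-3 + 7)) = 11*(10/4) = 11*((1/4)*10) = 11*(5/2) = 55/2 ≈ 27.500)
1/O = 1/(55/2) = 2/55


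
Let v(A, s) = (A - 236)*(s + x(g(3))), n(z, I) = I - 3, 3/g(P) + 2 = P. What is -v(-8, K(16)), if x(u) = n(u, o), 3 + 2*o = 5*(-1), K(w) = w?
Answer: 2196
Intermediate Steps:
g(P) = 3/(-2 + P)
o = -4 (o = -3/2 + (5*(-1))/2 = -3/2 + (1/2)*(-5) = -3/2 - 5/2 = -4)
n(z, I) = -3 + I
x(u) = -7 (x(u) = -3 - 4 = -7)
v(A, s) = (-236 + A)*(-7 + s) (v(A, s) = (A - 236)*(s - 7) = (-236 + A)*(-7 + s))
-v(-8, K(16)) = -(1652 - 236*16 - 7*(-8) - 8*16) = -(1652 - 3776 + 56 - 128) = -1*(-2196) = 2196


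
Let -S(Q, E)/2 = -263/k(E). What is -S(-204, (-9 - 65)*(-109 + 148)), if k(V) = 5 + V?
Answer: 526/2881 ≈ 0.18258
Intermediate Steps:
S(Q, E) = 526/(5 + E) (S(Q, E) = -(-526)/(5 + E) = 526/(5 + E))
-S(-204, (-9 - 65)*(-109 + 148)) = -526/(5 + (-9 - 65)*(-109 + 148)) = -526/(5 - 74*39) = -526/(5 - 2886) = -526/(-2881) = -526*(-1)/2881 = -1*(-526/2881) = 526/2881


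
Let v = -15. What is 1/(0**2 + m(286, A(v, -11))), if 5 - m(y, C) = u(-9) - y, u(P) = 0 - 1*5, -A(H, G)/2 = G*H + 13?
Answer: 1/296 ≈ 0.0033784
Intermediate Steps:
A(H, G) = -26 - 2*G*H (A(H, G) = -2*(G*H + 13) = -2*(13 + G*H) = -26 - 2*G*H)
u(P) = -5 (u(P) = 0 - 5 = -5)
m(y, C) = 10 + y (m(y, C) = 5 - (-5 - y) = 5 + (5 + y) = 10 + y)
1/(0**2 + m(286, A(v, -11))) = 1/(0**2 + (10 + 286)) = 1/(0 + 296) = 1/296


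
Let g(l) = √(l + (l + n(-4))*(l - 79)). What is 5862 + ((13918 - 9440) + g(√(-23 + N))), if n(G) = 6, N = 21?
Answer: 10340 + 2*√(-119 - 18*I*√2) ≈ 10342.0 - 21.94*I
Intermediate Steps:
g(l) = √(l + (-79 + l)*(6 + l)) (g(l) = √(l + (l + 6)*(l - 79)) = √(l + (6 + l)*(-79 + l)) = √(l + (-79 + l)*(6 + l)))
5862 + ((13918 - 9440) + g(√(-23 + N))) = 5862 + ((13918 - 9440) + √(-474 + (√(-23 + 21))² - 72*√(-23 + 21))) = 5862 + (4478 + √(-474 + (√(-2))² - 72*I*√2)) = 5862 + (4478 + √(-474 + (I*√2)² - 72*I*√2)) = 5862 + (4478 + √(-474 - 2 - 72*I*√2)) = 5862 + (4478 + √(-476 - 72*I*√2)) = 10340 + √(-476 - 72*I*√2)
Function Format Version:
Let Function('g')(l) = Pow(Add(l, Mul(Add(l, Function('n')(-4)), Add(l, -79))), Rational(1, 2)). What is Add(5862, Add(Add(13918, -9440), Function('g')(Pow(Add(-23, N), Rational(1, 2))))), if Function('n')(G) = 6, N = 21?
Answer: Add(10340, Mul(2, Pow(Add(-119, Mul(-18, I, Pow(2, Rational(1, 2)))), Rational(1, 2)))) ≈ Add(10342., Mul(-21.940, I))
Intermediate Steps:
Function('g')(l) = Pow(Add(l, Mul(Add(-79, l), Add(6, l))), Rational(1, 2)) (Function('g')(l) = Pow(Add(l, Mul(Add(l, 6), Add(l, -79))), Rational(1, 2)) = Pow(Add(l, Mul(Add(6, l), Add(-79, l))), Rational(1, 2)) = Pow(Add(l, Mul(Add(-79, l), Add(6, l))), Rational(1, 2)))
Add(5862, Add(Add(13918, -9440), Function('g')(Pow(Add(-23, N), Rational(1, 2))))) = Add(5862, Add(Add(13918, -9440), Pow(Add(-474, Pow(Pow(Add(-23, 21), Rational(1, 2)), 2), Mul(-72, Pow(Add(-23, 21), Rational(1, 2)))), Rational(1, 2)))) = Add(5862, Add(4478, Pow(Add(-474, Pow(Pow(-2, Rational(1, 2)), 2), Mul(-72, Pow(-2, Rational(1, 2)))), Rational(1, 2)))) = Add(5862, Add(4478, Pow(Add(-474, Pow(Mul(I, Pow(2, Rational(1, 2))), 2), Mul(-72, Mul(I, Pow(2, Rational(1, 2))))), Rational(1, 2)))) = Add(5862, Add(4478, Pow(Add(-474, -2, Mul(-72, I, Pow(2, Rational(1, 2)))), Rational(1, 2)))) = Add(5862, Add(4478, Pow(Add(-476, Mul(-72, I, Pow(2, Rational(1, 2)))), Rational(1, 2)))) = Add(10340, Pow(Add(-476, Mul(-72, I, Pow(2, Rational(1, 2)))), Rational(1, 2)))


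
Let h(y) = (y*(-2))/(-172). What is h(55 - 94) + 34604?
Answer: 2975905/86 ≈ 34604.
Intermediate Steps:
h(y) = y/86 (h(y) = -2*y*(-1/172) = y/86)
h(55 - 94) + 34604 = (55 - 94)/86 + 34604 = (1/86)*(-39) + 34604 = -39/86 + 34604 = 2975905/86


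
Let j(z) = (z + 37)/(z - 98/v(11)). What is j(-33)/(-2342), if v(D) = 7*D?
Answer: 22/441467 ≈ 4.9834e-5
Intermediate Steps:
j(z) = (37 + z)/(-14/11 + z) (j(z) = (z + 37)/(z - 98/(7*11)) = (37 + z)/(z - 98/77) = (37 + z)/(z - 98*1/77) = (37 + z)/(z - 14/11) = (37 + z)/(-14/11 + z))
j(-33)/(-2342) = (11*(37 - 33)/(-14 + 11*(-33)))/(-2342) = (11*4/(-14 - 363))*(-1/2342) = (11*4/(-377))*(-1/2342) = (11*(-1/377)*4)*(-1/2342) = -44/377*(-1/2342) = 22/441467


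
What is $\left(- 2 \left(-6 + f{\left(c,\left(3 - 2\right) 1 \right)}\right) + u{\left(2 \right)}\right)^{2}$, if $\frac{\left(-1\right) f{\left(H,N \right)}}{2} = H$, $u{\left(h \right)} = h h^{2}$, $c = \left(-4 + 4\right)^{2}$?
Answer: $400$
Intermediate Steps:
$c = 0$ ($c = 0^{2} = 0$)
$u{\left(h \right)} = h^{3}$
$f{\left(H,N \right)} = - 2 H$
$\left(- 2 \left(-6 + f{\left(c,\left(3 - 2\right) 1 \right)}\right) + u{\left(2 \right)}\right)^{2} = \left(- 2 \left(-6 - 0\right) + 2^{3}\right)^{2} = \left(- 2 \left(-6 + 0\right) + 8\right)^{2} = \left(\left(-2\right) \left(-6\right) + 8\right)^{2} = \left(12 + 8\right)^{2} = 20^{2} = 400$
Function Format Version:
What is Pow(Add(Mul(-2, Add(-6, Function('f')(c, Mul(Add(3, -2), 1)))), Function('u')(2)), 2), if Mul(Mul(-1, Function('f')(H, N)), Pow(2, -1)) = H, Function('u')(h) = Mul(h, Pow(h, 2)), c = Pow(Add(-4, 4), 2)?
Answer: 400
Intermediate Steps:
c = 0 (c = Pow(0, 2) = 0)
Function('u')(h) = Pow(h, 3)
Function('f')(H, N) = Mul(-2, H)
Pow(Add(Mul(-2, Add(-6, Function('f')(c, Mul(Add(3, -2), 1)))), Function('u')(2)), 2) = Pow(Add(Mul(-2, Add(-6, Mul(-2, 0))), Pow(2, 3)), 2) = Pow(Add(Mul(-2, Add(-6, 0)), 8), 2) = Pow(Add(Mul(-2, -6), 8), 2) = Pow(Add(12, 8), 2) = Pow(20, 2) = 400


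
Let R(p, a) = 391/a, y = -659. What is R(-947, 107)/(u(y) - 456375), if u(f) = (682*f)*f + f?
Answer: 391/31642319056 ≈ 1.2357e-8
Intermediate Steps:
u(f) = f + 682*f² (u(f) = 682*f² + f = f + 682*f²)
R(-947, 107)/(u(y) - 456375) = (391/107)/(-659*(1 + 682*(-659)) - 456375) = (391*(1/107))/(-659*(1 - 449438) - 456375) = 391/(107*(-659*(-449437) - 456375)) = 391/(107*(296178983 - 456375)) = (391/107)/295722608 = (391/107)*(1/295722608) = 391/31642319056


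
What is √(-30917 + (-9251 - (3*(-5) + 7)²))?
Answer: 2*I*√10058 ≈ 200.58*I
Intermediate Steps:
√(-30917 + (-9251 - (3*(-5) + 7)²)) = √(-30917 + (-9251 - (-15 + 7)²)) = √(-30917 + (-9251 - 1*(-8)²)) = √(-30917 + (-9251 - 1*64)) = √(-30917 + (-9251 - 64)) = √(-30917 - 9315) = √(-40232) = 2*I*√10058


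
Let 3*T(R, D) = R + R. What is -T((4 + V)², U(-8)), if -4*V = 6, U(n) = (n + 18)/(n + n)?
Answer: -25/6 ≈ -4.1667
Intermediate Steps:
U(n) = (18 + n)/(2*n) (U(n) = (18 + n)/((2*n)) = (18 + n)*(1/(2*n)) = (18 + n)/(2*n))
V = -3/2 (V = -¼*6 = -3/2 ≈ -1.5000)
T(R, D) = 2*R/3 (T(R, D) = (R + R)/3 = (2*R)/3 = 2*R/3)
-T((4 + V)², U(-8)) = -2*(4 - 3/2)²/3 = -2*(5/2)²/3 = -2*25/(3*4) = -1*25/6 = -25/6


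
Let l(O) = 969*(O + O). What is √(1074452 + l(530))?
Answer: 2*√525398 ≈ 1449.7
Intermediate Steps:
l(O) = 1938*O (l(O) = 969*(2*O) = 1938*O)
√(1074452 + l(530)) = √(1074452 + 1938*530) = √(1074452 + 1027140) = √2101592 = 2*√525398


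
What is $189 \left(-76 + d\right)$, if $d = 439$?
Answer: $68607$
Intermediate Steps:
$189 \left(-76 + d\right) = 189 \left(-76 + 439\right) = 189 \cdot 363 = 68607$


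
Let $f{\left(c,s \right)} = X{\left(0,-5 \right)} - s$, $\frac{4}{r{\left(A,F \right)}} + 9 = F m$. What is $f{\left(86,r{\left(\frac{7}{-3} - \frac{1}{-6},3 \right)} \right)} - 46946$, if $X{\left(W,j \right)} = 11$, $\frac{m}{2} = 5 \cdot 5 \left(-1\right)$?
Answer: $- \frac{7462661}{159} \approx -46935.0$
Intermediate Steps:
$m = -50$ ($m = 2 \cdot 5 \cdot 5 \left(-1\right) = 2 \cdot 25 \left(-1\right) = 2 \left(-25\right) = -50$)
$r{\left(A,F \right)} = \frac{4}{-9 - 50 F}$ ($r{\left(A,F \right)} = \frac{4}{-9 + F \left(-50\right)} = \frac{4}{-9 - 50 F}$)
$f{\left(c,s \right)} = 11 - s$
$f{\left(86,r{\left(\frac{7}{-3} - \frac{1}{-6},3 \right)} \right)} - 46946 = \left(11 - \frac{4}{-9 - 150}\right) - 46946 = \left(11 - \frac{4}{-159}\right) - 46946 = \left(11 - 4 \left(- \frac{1}{159}\right)\right) - 46946 = \left(11 - - \frac{4}{159}\right) - 46946 = \left(11 + \frac{4}{159}\right) - 46946 = \frac{1753}{159} - 46946 = - \frac{7462661}{159}$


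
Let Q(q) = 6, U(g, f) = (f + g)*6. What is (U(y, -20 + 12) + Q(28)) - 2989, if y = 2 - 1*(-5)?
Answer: -2989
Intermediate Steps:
y = 7 (y = 2 + 5 = 7)
U(g, f) = 6*f + 6*g
(U(y, -20 + 12) + Q(28)) - 2989 = ((6*(-20 + 12) + 6*7) + 6) - 2989 = ((6*(-8) + 42) + 6) - 2989 = ((-48 + 42) + 6) - 2989 = (-6 + 6) - 2989 = 0 - 2989 = -2989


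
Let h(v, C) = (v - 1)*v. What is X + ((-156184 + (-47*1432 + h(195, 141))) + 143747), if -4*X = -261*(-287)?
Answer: -242551/4 ≈ -60638.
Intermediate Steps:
h(v, C) = v*(-1 + v) (h(v, C) = (-1 + v)*v = v*(-1 + v))
X = -74907/4 (X = -(-261)*(-287)/4 = -1/4*74907 = -74907/4 ≈ -18727.)
X + ((-156184 + (-47*1432 + h(195, 141))) + 143747) = -74907/4 + ((-156184 + (-47*1432 + 195*(-1 + 195))) + 143747) = -74907/4 + ((-156184 + (-67304 + 195*194)) + 143747) = -74907/4 + ((-156184 + (-67304 + 37830)) + 143747) = -74907/4 + ((-156184 - 29474) + 143747) = -74907/4 + (-185658 + 143747) = -74907/4 - 41911 = -242551/4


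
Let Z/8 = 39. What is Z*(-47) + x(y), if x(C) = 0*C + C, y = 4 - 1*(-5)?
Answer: -14655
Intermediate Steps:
Z = 312 (Z = 8*39 = 312)
y = 9 (y = 4 + 5 = 9)
x(C) = C (x(C) = 0 + C = C)
Z*(-47) + x(y) = 312*(-47) + 9 = -14664 + 9 = -14655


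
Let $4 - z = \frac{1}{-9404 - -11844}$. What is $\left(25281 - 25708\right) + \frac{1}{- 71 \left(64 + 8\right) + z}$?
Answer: $- \frac{5321925907}{12463521} \approx -427.0$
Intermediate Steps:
$z = \frac{9759}{2440}$ ($z = 4 - \frac{1}{-9404 - -11844} = 4 - \frac{1}{-9404 + 11844} = 4 - \frac{1}{2440} = \frac{9759}{2440} \approx 3.9996$)
$\left(25281 - 25708\right) + \frac{1}{- 71 \left(64 + 8\right) + z} = \left(25281 - 25708\right) + \frac{1}{- 71 \left(64 + 8\right) + \frac{9759}{2440}} = -427 + \frac{1}{\left(-71\right) 72 + \frac{9759}{2440}} = -427 + \frac{1}{-5112 + \frac{9759}{2440}} = -427 + \frac{1}{- \frac{12463521}{2440}} = -427 - \frac{2440}{12463521} = - \frac{5321925907}{12463521}$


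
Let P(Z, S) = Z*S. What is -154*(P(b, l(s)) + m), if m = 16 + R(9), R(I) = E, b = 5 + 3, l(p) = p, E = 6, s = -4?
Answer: 1540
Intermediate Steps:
b = 8
R(I) = 6
P(Z, S) = S*Z
m = 22 (m = 16 + 6 = 22)
-154*(P(b, l(s)) + m) = -154*(-4*8 + 22) = -154*(-32 + 22) = -154*(-10) = 1540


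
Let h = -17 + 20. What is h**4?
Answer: 81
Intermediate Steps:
h = 3
h**4 = 3**4 = 81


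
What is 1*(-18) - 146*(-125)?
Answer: 18232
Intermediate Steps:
1*(-18) - 146*(-125) = -18 + 18250 = 18232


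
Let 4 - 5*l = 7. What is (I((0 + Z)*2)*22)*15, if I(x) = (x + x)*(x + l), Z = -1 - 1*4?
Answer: 69960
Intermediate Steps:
l = -⅗ (l = ⅘ - ⅕*7 = ⅘ - 7/5 = -⅗ ≈ -0.60000)
Z = -5 (Z = -1 - 4 = -5)
I(x) = 2*x*(-⅗ + x) (I(x) = (x + x)*(x - ⅗) = (2*x)*(-⅗ + x) = 2*x*(-⅗ + x))
(I((0 + Z)*2)*22)*15 = ((2*((0 - 5)*2)*(-3 + 5*((0 - 5)*2))/5)*22)*15 = ((2*(-5*2)*(-3 + 5*(-5*2))/5)*22)*15 = (((⅖)*(-10)*(-3 + 5*(-10)))*22)*15 = (((⅖)*(-10)*(-3 - 50))*22)*15 = (((⅖)*(-10)*(-53))*22)*15 = (212*22)*15 = 4664*15 = 69960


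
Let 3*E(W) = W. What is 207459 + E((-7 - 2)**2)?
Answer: 207486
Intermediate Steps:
E(W) = W/3
207459 + E((-7 - 2)**2) = 207459 + (-7 - 2)**2/3 = 207459 + (1/3)*(-9)**2 = 207459 + (1/3)*81 = 207459 + 27 = 207486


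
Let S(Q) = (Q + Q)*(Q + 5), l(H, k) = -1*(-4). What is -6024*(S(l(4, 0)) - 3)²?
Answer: -28680264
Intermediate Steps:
l(H, k) = 4
S(Q) = 2*Q*(5 + Q) (S(Q) = (2*Q)*(5 + Q) = 2*Q*(5 + Q))
-6024*(S(l(4, 0)) - 3)² = -6024*(2*4*(5 + 4) - 3)² = -6024*(2*4*9 - 3)² = -6024*(72 - 3)² = -6024*69² = -6024*4761 = -28680264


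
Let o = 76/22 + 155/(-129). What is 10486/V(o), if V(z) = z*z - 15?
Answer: -1508157189/1427329 ≈ -1056.6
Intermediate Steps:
o = 3197/1419 (o = 76*(1/22) + 155*(-1/129) = 38/11 - 155/129 = 3197/1419 ≈ 2.2530)
V(z) = -15 + z² (V(z) = z² - 15 = -15 + z²)
10486/V(o) = 10486/(-15 + (3197/1419)²) = 10486/(-15 + 10220809/2013561) = 10486/(-19982606/2013561) = 10486*(-2013561/19982606) = -1508157189/1427329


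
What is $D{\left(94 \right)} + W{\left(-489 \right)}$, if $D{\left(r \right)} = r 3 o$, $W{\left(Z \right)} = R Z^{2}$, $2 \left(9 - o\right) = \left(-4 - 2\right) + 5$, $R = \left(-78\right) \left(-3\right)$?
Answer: $55956993$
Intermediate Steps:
$R = 234$
$o = \frac{19}{2}$ ($o = 9 - \frac{\left(-4 - 2\right) + 5}{2} = 9 - \frac{-6 + 5}{2} = 9 - - \frac{1}{2} = 9 + \frac{1}{2} = \frac{19}{2} \approx 9.5$)
$W{\left(Z \right)} = 234 Z^{2}$
$D{\left(r \right)} = \frac{57 r}{2}$ ($D{\left(r \right)} = r 3 \cdot \frac{19}{2} = 3 r \frac{19}{2} = \frac{57 r}{2}$)
$D{\left(94 \right)} + W{\left(-489 \right)} = \frac{57}{2} \cdot 94 + 234 \left(-489\right)^{2} = 2679 + 234 \cdot 239121 = 2679 + 55954314 = 55956993$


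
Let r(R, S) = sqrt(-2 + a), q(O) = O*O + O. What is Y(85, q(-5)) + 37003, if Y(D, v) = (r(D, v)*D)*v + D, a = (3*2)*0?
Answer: 37088 + 1700*I*sqrt(2) ≈ 37088.0 + 2404.2*I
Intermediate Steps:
q(O) = O + O**2 (q(O) = O**2 + O = O + O**2)
a = 0 (a = 6*0 = 0)
r(R, S) = I*sqrt(2) (r(R, S) = sqrt(-2 + 0) = sqrt(-2) = I*sqrt(2))
Y(D, v) = D + I*D*v*sqrt(2) (Y(D, v) = ((I*sqrt(2))*D)*v + D = (I*D*sqrt(2))*v + D = I*D*v*sqrt(2) + D = D + I*D*v*sqrt(2))
Y(85, q(-5)) + 37003 = 85*(1 + I*(-5*(1 - 5))*sqrt(2)) + 37003 = 85*(1 + I*(-5*(-4))*sqrt(2)) + 37003 = 85*(1 + I*20*sqrt(2)) + 37003 = 85*(1 + 20*I*sqrt(2)) + 37003 = (85 + 1700*I*sqrt(2)) + 37003 = 37088 + 1700*I*sqrt(2)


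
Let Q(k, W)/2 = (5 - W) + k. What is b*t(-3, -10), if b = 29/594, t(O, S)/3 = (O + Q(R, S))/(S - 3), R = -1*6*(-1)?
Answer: -29/66 ≈ -0.43939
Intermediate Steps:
R = 6 (R = -6*(-1) = 6)
Q(k, W) = 10 - 2*W + 2*k (Q(k, W) = 2*((5 - W) + k) = 2*(5 + k - W) = 10 - 2*W + 2*k)
t(O, S) = 3*(22 + O - 2*S)/(-3 + S) (t(O, S) = 3*((O + (10 - 2*S + 2*6))/(S - 3)) = 3*((O + (10 - 2*S + 12))/(-3 + S)) = 3*((O + (22 - 2*S))/(-3 + S)) = 3*((22 + O - 2*S)/(-3 + S)) = 3*(22 + O - 2*S)/(-3 + S))
b = 29/594 (b = 29*(1/594) = 29/594 ≈ 0.048822)
b*t(-3, -10) = 29*(3*(22 - 3 - 2*(-10))/(-3 - 10))/594 = 29*(3*(22 - 3 + 20)/(-13))/594 = 29*(3*(-1/13)*39)/594 = (29/594)*(-9) = -29/66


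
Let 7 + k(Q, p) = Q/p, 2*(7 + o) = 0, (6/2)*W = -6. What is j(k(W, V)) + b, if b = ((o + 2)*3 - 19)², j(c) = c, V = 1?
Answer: 1147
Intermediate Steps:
W = -2 (W = (⅓)*(-6) = -2)
o = -7 (o = -7 + (½)*0 = -7 + 0 = -7)
k(Q, p) = -7 + Q/p
b = 1156 (b = ((-7 + 2)*3 - 19)² = (-5*3 - 19)² = (-15 - 19)² = (-34)² = 1156)
j(k(W, V)) + b = (-7 - 2/1) + 1156 = (-7 - 2*1) + 1156 = (-7 - 2) + 1156 = -9 + 1156 = 1147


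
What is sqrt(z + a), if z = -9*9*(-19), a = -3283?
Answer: 4*I*sqrt(109) ≈ 41.761*I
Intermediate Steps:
z = 1539 (z = -81*(-19) = 1539)
sqrt(z + a) = sqrt(1539 - 3283) = sqrt(-1744) = 4*I*sqrt(109)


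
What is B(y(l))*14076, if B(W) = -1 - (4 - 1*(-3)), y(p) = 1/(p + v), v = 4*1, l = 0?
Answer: -112608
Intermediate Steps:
v = 4
y(p) = 1/(4 + p) (y(p) = 1/(p + 4) = 1/(4 + p))
B(W) = -8 (B(W) = -1 - (4 + 3) = -1 - 1*7 = -1 - 7 = -8)
B(y(l))*14076 = -8*14076 = -112608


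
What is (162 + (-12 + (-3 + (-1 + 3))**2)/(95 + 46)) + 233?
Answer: 55684/141 ≈ 394.92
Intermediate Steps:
(162 + (-12 + (-3 + (-1 + 3))**2)/(95 + 46)) + 233 = (162 + (-12 + (-3 + 2)**2)/141) + 233 = (162 + (-12 + (-1)**2)*(1/141)) + 233 = (162 + (-12 + 1)*(1/141)) + 233 = (162 - 11*1/141) + 233 = (162 - 11/141) + 233 = 22831/141 + 233 = 55684/141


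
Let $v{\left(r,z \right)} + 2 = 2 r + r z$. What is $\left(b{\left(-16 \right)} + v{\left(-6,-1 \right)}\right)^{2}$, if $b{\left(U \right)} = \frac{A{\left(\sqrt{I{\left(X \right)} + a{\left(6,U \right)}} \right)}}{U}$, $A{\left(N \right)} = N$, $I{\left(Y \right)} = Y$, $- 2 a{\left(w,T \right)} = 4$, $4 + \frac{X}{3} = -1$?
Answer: $\frac{16367}{256} + i \sqrt{17} \approx 63.934 + 4.1231 i$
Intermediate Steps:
$X = -15$ ($X = -12 + 3 \left(-1\right) = -12 - 3 = -15$)
$a{\left(w,T \right)} = -2$ ($a{\left(w,T \right)} = \left(- \frac{1}{2}\right) 4 = -2$)
$v{\left(r,z \right)} = -2 + 2 r + r z$ ($v{\left(r,z \right)} = -2 + \left(2 r + r z\right) = -2 + 2 r + r z$)
$b{\left(U \right)} = \frac{i \sqrt{17}}{U}$ ($b{\left(U \right)} = \frac{\sqrt{-15 - 2}}{U} = \frac{\sqrt{-17}}{U} = \frac{i \sqrt{17}}{U}$)
$\left(b{\left(-16 \right)} + v{\left(-6,-1 \right)}\right)^{2} = \left(\frac{i \sqrt{17}}{-16} - 8\right)^{2} = \left(i \sqrt{17} \left(- \frac{1}{16}\right) - 8\right)^{2} = \left(- \frac{i \sqrt{17}}{16} - 8\right)^{2} = \left(-8 - \frac{i \sqrt{17}}{16}\right)^{2}$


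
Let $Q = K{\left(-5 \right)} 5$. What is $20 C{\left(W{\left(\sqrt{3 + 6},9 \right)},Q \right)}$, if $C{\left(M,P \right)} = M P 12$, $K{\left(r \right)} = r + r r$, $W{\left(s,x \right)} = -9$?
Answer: $-216000$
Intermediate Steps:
$K{\left(r \right)} = r + r^{2}$
$Q = 100$ ($Q = - 5 \left(1 - 5\right) 5 = \left(-5\right) \left(-4\right) 5 = 20 \cdot 5 = 100$)
$C{\left(M,P \right)} = 12 M P$
$20 C{\left(W{\left(\sqrt{3 + 6},9 \right)},Q \right)} = 20 \cdot 12 \left(-9\right) 100 = 20 \left(-10800\right) = -216000$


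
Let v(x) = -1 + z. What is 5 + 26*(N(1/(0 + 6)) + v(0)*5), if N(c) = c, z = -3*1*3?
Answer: -3872/3 ≈ -1290.7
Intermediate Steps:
z = -9 (z = -3*3 = -9)
v(x) = -10 (v(x) = -1 - 9 = -10)
5 + 26*(N(1/(0 + 6)) + v(0)*5) = 5 + 26*(1/(0 + 6) - 10*5) = 5 + 26*(1/6 - 50) = 5 + 26*(⅙ - 50) = 5 + 26*(-299/6) = 5 - 3887/3 = -3872/3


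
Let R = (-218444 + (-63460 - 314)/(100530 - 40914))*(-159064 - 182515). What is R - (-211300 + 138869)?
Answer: 82376418284527/1104 ≈ 7.4616e+10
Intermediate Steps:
R = 82376338320703/1104 (R = (-218444 - 63774/59616)*(-341579) = (-218444 - 63774*1/59616)*(-341579) = (-218444 - 1181/1104)*(-341579) = -241163357/1104*(-341579) = 82376338320703/1104 ≈ 7.4616e+10)
R - (-211300 + 138869) = 82376338320703/1104 - (-211300 + 138869) = 82376338320703/1104 - 1*(-72431) = 82376338320703/1104 + 72431 = 82376418284527/1104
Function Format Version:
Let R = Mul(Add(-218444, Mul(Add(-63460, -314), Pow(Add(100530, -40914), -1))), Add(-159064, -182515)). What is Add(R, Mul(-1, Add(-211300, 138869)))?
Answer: Rational(82376418284527, 1104) ≈ 7.4616e+10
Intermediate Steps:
R = Rational(82376338320703, 1104) (R = Mul(Add(-218444, Mul(-63774, Pow(59616, -1))), -341579) = Mul(Add(-218444, Mul(-63774, Rational(1, 59616))), -341579) = Mul(Add(-218444, Rational(-1181, 1104)), -341579) = Mul(Rational(-241163357, 1104), -341579) = Rational(82376338320703, 1104) ≈ 7.4616e+10)
Add(R, Mul(-1, Add(-211300, 138869))) = Add(Rational(82376338320703, 1104), Mul(-1, Add(-211300, 138869))) = Add(Rational(82376338320703, 1104), Mul(-1, -72431)) = Add(Rational(82376338320703, 1104), 72431) = Rational(82376418284527, 1104)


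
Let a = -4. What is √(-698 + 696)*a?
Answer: -4*I*√2 ≈ -5.6569*I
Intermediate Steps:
√(-698 + 696)*a = √(-698 + 696)*(-4) = √(-2)*(-4) = (I*√2)*(-4) = -4*I*√2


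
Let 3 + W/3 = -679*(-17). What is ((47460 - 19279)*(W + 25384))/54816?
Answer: 422743181/13704 ≈ 30848.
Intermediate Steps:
W = 34620 (W = -9 + 3*(-679*(-17)) = -9 + 3*11543 = -9 + 34629 = 34620)
((47460 - 19279)*(W + 25384))/54816 = ((47460 - 19279)*(34620 + 25384))/54816 = (28181*60004)*(1/54816) = 1690972724*(1/54816) = 422743181/13704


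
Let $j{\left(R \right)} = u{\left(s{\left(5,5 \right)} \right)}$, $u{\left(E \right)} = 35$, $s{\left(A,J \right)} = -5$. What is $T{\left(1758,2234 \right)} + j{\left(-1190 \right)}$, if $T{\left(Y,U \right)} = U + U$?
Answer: $4503$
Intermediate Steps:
$T{\left(Y,U \right)} = 2 U$
$j{\left(R \right)} = 35$
$T{\left(1758,2234 \right)} + j{\left(-1190 \right)} = 2 \cdot 2234 + 35 = 4468 + 35 = 4503$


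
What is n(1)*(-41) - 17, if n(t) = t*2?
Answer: -99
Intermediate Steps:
n(t) = 2*t
n(1)*(-41) - 17 = (2*1)*(-41) - 17 = 2*(-41) - 17 = -82 - 17 = -99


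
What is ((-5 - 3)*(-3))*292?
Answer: 7008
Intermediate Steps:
((-5 - 3)*(-3))*292 = -8*(-3)*292 = 24*292 = 7008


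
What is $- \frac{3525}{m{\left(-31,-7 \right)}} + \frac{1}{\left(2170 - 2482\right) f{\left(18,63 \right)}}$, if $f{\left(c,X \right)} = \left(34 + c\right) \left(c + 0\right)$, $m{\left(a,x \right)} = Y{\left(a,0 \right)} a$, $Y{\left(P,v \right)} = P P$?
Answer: $\frac{1029383009}{8699925312} \approx 0.11832$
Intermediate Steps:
$Y{\left(P,v \right)} = P^{2}$
$m{\left(a,x \right)} = a^{3}$ ($m{\left(a,x \right)} = a^{2} a = a^{3}$)
$f{\left(c,X \right)} = c \left(34 + c\right)$ ($f{\left(c,X \right)} = \left(34 + c\right) c = c \left(34 + c\right)$)
$- \frac{3525}{m{\left(-31,-7 \right)}} + \frac{1}{\left(2170 - 2482\right) f{\left(18,63 \right)}} = - \frac{3525}{\left(-31\right)^{3}} + \frac{1}{\left(2170 - 2482\right) 18 \left(34 + 18\right)} = - \frac{3525}{-29791} + \frac{1}{\left(-312\right) 18 \cdot 52} = \left(-3525\right) \left(- \frac{1}{29791}\right) - \frac{1}{312 \cdot 936} = \frac{3525}{29791} - \frac{1}{292032} = \frac{1029383009}{8699925312}$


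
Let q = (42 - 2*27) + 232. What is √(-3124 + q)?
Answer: 22*I*√6 ≈ 53.889*I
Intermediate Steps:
q = 220 (q = (42 - 54) + 232 = -12 + 232 = 220)
√(-3124 + q) = √(-3124 + 220) = √(-2904) = 22*I*√6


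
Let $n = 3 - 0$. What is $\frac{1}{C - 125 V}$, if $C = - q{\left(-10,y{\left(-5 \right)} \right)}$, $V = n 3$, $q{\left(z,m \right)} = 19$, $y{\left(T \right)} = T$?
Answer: $- \frac{1}{1144} \approx -0.00087413$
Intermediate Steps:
$n = 3$ ($n = 3 + 0 = 3$)
$V = 9$ ($V = 3 \cdot 3 = 9$)
$C = -19$ ($C = \left(-1\right) 19 = -19$)
$\frac{1}{C - 125 V} = \frac{1}{-19 - 1125} = \frac{1}{-1144} = - \frac{1}{1144}$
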